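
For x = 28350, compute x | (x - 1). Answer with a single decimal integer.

x = 110111010111110 = 28350
x - 1 = 110111010111101
OR    = 110111010111111 = 28351
(x | (x - 1) sets all bits below the lowest set bit.)

28351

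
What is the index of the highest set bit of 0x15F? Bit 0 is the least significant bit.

8

0x15F = 101011111
The topmost 1 is at position 8 (since 2^8 = 256 ≤ 351 < 512).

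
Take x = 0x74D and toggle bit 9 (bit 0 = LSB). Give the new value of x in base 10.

1357

x = 11101001101
bit 9 is currently 1; toggle it via x ^ (1 << 9) = x ^ 512
→ 10101001101 = 1357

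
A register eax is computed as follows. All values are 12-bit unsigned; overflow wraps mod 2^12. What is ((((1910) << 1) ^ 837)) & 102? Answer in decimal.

1910 = 011101110110
→ << 1 (mod 2^12) → 111011101100 = 3820
837 = 001101000101
→ ^ → 110110101001 = 3497
102 = 000001100110
→ & → 000000100000 = 32

32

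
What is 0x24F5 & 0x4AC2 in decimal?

192

0x24F5 = 010010011110101
0x4AC2 = 100101011000010
AND → 000000011000000 = 192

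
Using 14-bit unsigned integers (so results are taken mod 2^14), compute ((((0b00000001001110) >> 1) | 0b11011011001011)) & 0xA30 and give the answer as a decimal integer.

544

0b00000001001110 = 00000001001110
→ >> 1 → 00000000100111 = 39
0b11011011001011 = 11011011001011
→ | → 11011011101111 = 14063
0xA30 = 00101000110000
→ & → 00001000100000 = 544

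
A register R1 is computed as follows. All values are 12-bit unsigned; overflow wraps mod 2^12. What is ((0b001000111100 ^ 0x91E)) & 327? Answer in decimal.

258

0b001000111100 = 001000111100
0x91E = 100100011110
→ ^ → 101100100010 = 2850
327 = 000101000111
→ & → 000100000010 = 258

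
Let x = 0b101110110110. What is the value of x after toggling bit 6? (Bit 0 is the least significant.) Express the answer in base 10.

3062

x = 101110110110
bit 6 is currently 0; toggle it via x ^ (1 << 6) = x ^ 64
→ 101111110110 = 3062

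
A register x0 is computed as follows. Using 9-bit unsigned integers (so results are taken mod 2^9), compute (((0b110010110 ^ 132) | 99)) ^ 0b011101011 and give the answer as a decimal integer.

408

0b110010110 = 110010110
132 = 010000100
→ ^ → 100010010 = 274
99 = 001100011
→ | → 101110011 = 371
0b011101011 = 011101011
→ ^ → 110011000 = 408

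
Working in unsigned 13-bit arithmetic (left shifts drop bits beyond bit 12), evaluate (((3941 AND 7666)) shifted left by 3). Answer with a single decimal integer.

2816

3941 = 0111101100101
7666 = 1110111110010
→ AND → 0110101100000 = 3424
→ shifted left by 3 (mod 2^13) → 0101100000000 = 2816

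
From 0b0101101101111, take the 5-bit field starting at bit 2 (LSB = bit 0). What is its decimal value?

27

v = 0101101101111
Shift right by 2: 01011011011
Mask low 5 bits: 11011 = 27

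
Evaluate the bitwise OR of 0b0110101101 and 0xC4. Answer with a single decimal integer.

493

a = 110101101
0xC4 = 011000100
 OR → 111101101 = 493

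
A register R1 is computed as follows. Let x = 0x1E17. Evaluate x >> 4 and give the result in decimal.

0x1E17 = 1111000010111
shift right by 4 → 0000111100001 = 481
(equivalently, floor(7703 / 16))

481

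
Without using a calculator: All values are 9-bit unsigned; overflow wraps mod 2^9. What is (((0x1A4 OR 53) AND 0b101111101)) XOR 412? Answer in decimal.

0x1A4 = 110100100
53 = 000110101
→ OR → 110110101 = 437
0b101111101 = 101111101
→ AND → 100110101 = 309
412 = 110011100
→ XOR → 010101001 = 169

169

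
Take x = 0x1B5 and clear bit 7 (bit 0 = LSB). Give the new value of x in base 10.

x = 0110110101
bit 7 is currently 1; clear it via x & ~(1 << 7) = x & ~128
→ 0100110101 = 309

309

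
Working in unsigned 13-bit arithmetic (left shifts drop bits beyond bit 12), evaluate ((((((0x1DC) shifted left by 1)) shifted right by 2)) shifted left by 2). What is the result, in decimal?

0x1DC = 0000111011100
→ shifted left by 1 (mod 2^13) → 0001110111000 = 952
→ shifted right by 2 → 0000011101110 = 238
→ shifted left by 2 (mod 2^13) → 0001110111000 = 952

952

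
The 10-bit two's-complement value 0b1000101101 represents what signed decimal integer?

-467

pattern = 1000101101 (MSB is 1 ⇒ negative)
Invert: 0111010010, add 1 → 0111010011 = 467, so the value is -467.
(Equivalently: 557 - 2^10 = 557 - 1024 = -467.)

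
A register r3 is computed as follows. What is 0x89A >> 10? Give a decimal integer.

0x89A = 100010011010
shift right by 10 → 000000000010 = 2
(equivalently, floor(2202 / 1024))

2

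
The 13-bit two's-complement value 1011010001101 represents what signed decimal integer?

pattern = 1011010001101 (MSB is 1 ⇒ negative)
Invert: 0100101110010, add 1 → 0100101110011 = 2419, so the value is -2419.
(Equivalently: 5773 - 2^13 = 5773 - 8192 = -2419.)

-2419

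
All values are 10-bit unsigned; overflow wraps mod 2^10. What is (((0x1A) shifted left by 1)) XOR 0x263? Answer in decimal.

599

0x1A = 0000011010
→ shifted left by 1 (mod 2^10) → 0000110100 = 52
0x263 = 1001100011
→ XOR → 1001010111 = 599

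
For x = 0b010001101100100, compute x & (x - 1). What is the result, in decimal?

x = 10001101100100 = 9060
x - 1 = 10001101100011
AND   = 10001101100000 = 9056
(x & (x - 1) clears the lowest set bit of x.)

9056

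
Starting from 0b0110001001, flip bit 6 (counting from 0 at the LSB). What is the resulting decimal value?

457

x = 0110001001
bit 6 is currently 0; toggle it via x ^ (1 << 6) = x ^ 64
→ 0111001001 = 457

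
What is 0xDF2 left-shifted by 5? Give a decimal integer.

114240

0xDF2 = 00000110111110010
shift left by 5 → 11011111001000000 = 114240
(equivalently, 3570 × 2^5 = 3570 × 32)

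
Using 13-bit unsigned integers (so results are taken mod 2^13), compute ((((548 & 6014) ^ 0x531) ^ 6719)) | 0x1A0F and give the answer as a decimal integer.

548 = 0001000100100
6014 = 1011101111110
→ & → 0001000100100 = 548
0x531 = 0010100110001
→ ^ → 0011100010101 = 1813
6719 = 1101000111111
→ ^ → 1110100101010 = 7466
0x1A0F = 1101000001111
→ | → 1111100101111 = 7983

7983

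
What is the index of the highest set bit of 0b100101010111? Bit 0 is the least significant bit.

0b100101010111 = 100101010111
The topmost 1 is at position 11 (since 2^11 = 2048 ≤ 2391 < 4096).

11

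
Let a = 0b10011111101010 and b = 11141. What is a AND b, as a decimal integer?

9088

a = 10011111101010
11141 = 10101110000101
AND → 10001110000000 = 9088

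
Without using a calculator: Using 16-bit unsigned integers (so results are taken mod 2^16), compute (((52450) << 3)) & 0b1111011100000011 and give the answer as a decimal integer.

52450 = 1100110011100010
→ << 3 (mod 2^16) → 0110011100010000 = 26384
0b1111011100000011 = 1111011100000011
→ & → 0110011100000000 = 26368

26368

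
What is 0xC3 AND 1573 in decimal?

1

0xC3 = 00011000011
1573 = 11000100101
AND → 00000000001 = 1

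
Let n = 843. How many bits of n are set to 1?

6

843 = 1101001011
Count the 1s: 1 + 1 + 1 + 1 + 1 + 1 = 6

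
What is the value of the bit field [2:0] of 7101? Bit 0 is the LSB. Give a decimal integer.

v = 01101110111101
Shift right by 0: 01101110111101
Mask low 3 bits: 101 = 5

5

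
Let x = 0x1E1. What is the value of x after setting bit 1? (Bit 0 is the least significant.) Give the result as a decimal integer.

x = 000111100001
bit 1 is currently 0; set it via x | (1 << 1) = x | 2
→ 000111100011 = 483

483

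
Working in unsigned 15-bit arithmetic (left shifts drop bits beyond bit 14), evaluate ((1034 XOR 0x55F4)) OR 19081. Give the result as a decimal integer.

1034 = 000010000001010
0x55F4 = 101010111110100
→ XOR → 101000111111110 = 20990
19081 = 100101010001001
→ OR → 101101111111111 = 23551

23551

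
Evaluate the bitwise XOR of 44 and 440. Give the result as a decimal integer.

44 = 000101100
440 = 110111000
XOR → 110010100 = 404

404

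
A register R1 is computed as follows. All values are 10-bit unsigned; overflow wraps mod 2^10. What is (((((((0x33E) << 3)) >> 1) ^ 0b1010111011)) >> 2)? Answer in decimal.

0x33E = 1100111110
→ << 3 (mod 2^10) → 0111110000 = 496
→ >> 1 → 0011111000 = 248
0b1010111011 = 1010111011
→ ^ → 1001000011 = 579
→ >> 2 → 0010010000 = 144

144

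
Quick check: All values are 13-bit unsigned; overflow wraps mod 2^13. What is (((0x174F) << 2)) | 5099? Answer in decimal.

0x174F = 1011101001111
→ << 2 (mod 2^13) → 1110100111100 = 7484
5099 = 1001111101011
→ | → 1111111111111 = 8191

8191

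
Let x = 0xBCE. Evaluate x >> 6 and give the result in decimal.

47

0xBCE = 101111001110
shift right by 6 → 000000101111 = 47
(equivalently, floor(3022 / 64))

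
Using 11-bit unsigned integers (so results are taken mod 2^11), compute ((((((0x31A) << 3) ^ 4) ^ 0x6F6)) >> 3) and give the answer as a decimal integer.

0x31A = 01100011010
→ << 3 (mod 2^11) → 00011010000 = 208
4 = 00000000100
→ ^ → 00011010100 = 212
0x6F6 = 11011110110
→ ^ → 11000100010 = 1570
→ >> 3 → 00011000100 = 196

196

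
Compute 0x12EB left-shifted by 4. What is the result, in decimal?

0x12EB = 00001001011101011
shift left by 4 → 10010111010110000 = 77488
(equivalently, 4843 × 2^4 = 4843 × 16)

77488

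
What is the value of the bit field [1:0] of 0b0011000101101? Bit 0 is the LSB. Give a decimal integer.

1

v = 0011000101101
Shift right by 0: 0011000101101
Mask low 2 bits: 01 = 1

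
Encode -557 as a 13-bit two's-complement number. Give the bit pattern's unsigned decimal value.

7635

557 in 13 bits: 0001000101101
Invert: 1110111010010
Add 1:  1110111010011 = 7635
(Check: 2^13 - 557 = 8192 - 557 = 7635.)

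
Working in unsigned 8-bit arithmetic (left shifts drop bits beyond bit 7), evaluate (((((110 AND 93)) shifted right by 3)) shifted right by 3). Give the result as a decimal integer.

1

110 = 01101110
93 = 01011101
→ AND → 01001100 = 76
→ shifted right by 3 → 00001001 = 9
→ shifted right by 3 → 00000001 = 1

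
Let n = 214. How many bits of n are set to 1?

5

214 = 11010110
Count the 1s: 1 + 1 + 1 + 1 + 1 = 5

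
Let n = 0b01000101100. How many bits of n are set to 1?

n = 1000101100
Count the 1s: 1 + 1 + 1 + 1 = 4

4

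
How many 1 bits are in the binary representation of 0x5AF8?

0x5AF8 = 101101011111000
Count the 1s: 1 + 1 + 1 + 1 + 1 + 1 + 1 + 1 + 1 = 9

9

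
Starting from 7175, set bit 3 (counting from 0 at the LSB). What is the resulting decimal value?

x = 1110000000111
bit 3 is currently 0; set it via x | (1 << 3) = x | 8
→ 1110000001111 = 7183

7183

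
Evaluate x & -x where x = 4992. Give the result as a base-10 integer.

128

x = 1001110000000 = 4992
-x (two's complement) = …0110010000000
AND   = 0000010000000 = 128
(x & -x isolates the lowest set bit of x.)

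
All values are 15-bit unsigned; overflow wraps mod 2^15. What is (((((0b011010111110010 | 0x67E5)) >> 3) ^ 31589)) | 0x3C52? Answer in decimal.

32219

0b011010111110010 = 011010111110010
0x67E5 = 110011111100101
→ | → 111011111110111 = 30711
→ >> 3 → 000111011111110 = 3838
31589 = 111101101100101
→ ^ → 111010110011011 = 30107
0x3C52 = 011110001010010
→ | → 111110111011011 = 32219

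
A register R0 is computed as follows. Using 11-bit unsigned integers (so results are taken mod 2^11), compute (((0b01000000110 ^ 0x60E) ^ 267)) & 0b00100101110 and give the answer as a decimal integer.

0b01000000110 = 01000000110
0x60E = 11000001110
→ ^ → 10000001000 = 1032
267 = 00100001011
→ ^ → 10100000011 = 1283
0b00100101110 = 00100101110
→ & → 00100000010 = 258

258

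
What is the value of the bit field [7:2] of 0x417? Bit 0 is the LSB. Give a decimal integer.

5

v = 10000010111
Shift right by 2: 100000101
Mask low 6 bits: 000101 = 5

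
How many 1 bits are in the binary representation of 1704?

1704 = 11010101000
Count the 1s: 1 + 1 + 1 + 1 + 1 = 5

5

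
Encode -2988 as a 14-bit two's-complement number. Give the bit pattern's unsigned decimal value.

13396

2988 in 14 bits: 00101110101100
Invert: 11010001010011
Add 1:  11010001010100 = 13396
(Check: 2^14 - 2988 = 16384 - 2988 = 13396.)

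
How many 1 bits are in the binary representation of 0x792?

0x792 = 11110010010
Count the 1s: 1 + 1 + 1 + 1 + 1 + 1 = 6

6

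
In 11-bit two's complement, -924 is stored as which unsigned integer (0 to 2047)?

924 in 11 bits: 01110011100
Invert: 10001100011
Add 1:  10001100100 = 1124
(Check: 2^11 - 924 = 2048 - 924 = 1124.)

1124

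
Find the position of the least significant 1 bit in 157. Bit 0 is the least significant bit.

0

157 = 10011101
Trailing zeros: 0, so the lowest set bit is bit 0 (value 1).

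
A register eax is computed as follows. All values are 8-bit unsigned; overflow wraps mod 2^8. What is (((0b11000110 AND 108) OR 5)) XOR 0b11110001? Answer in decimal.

180

0b11000110 = 11000110
108 = 01101100
→ AND → 01000100 = 68
5 = 00000101
→ OR → 01000101 = 69
0b11110001 = 11110001
→ XOR → 10110100 = 180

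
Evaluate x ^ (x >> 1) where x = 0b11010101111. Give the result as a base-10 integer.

1528

x = 11010101111 = 1711
x>>1 = 01101010111
XOR  = 10111111000 = 1528
(x ^ (x >> 1) gives the standard binary-reflected Gray code of x.)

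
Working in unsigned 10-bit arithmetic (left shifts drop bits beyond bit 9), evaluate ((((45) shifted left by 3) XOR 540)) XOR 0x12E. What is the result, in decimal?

45 = 0000101101
→ shifted left by 3 (mod 2^10) → 0101101000 = 360
540 = 1000011100
→ XOR → 1101110100 = 884
0x12E = 0100101110
→ XOR → 1001011010 = 602

602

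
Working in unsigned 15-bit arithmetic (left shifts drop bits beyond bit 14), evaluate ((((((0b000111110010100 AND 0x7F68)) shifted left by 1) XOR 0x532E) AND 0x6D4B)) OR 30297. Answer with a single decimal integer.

32603

0b000111110010100 = 000111110010100
0x7F68 = 111111101101000
→ AND → 000111100000000 = 3840
→ shifted left by 1 (mod 2^15) → 001111000000000 = 7680
0x532E = 101001100101110
→ XOR → 100110100101110 = 19758
0x6D4B = 110110101001011
→ AND → 100110100001010 = 19722
30297 = 111011001011001
→ OR → 111111101011011 = 32603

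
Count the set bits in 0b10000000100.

2

n = 10000000100
Count the 1s: 1 + 1 = 2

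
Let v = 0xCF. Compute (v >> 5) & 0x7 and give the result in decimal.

v = 11001111
Shift right by 5: 110
Mask low 3 bits: 110 = 6

6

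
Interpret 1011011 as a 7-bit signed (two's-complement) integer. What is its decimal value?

pattern = 1011011 (MSB is 1 ⇒ negative)
Invert: 0100100, add 1 → 0100101 = 37, so the value is -37.
(Equivalently: 91 - 2^7 = 91 - 128 = -37.)

-37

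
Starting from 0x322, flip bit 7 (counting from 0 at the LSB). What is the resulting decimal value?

x = 1100100010
bit 7 is currently 0; toggle it via x ^ (1 << 7) = x ^ 128
→ 1110100010 = 930

930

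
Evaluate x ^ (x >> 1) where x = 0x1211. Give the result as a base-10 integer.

6937

x = 1001000010001 = 4625
x>>1 = 0100100001000
XOR  = 1101100011001 = 6937
(x ^ (x >> 1) gives the standard binary-reflected Gray code of x.)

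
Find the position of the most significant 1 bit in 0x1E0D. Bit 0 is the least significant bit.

0x1E0D = 1111000001101
The topmost 1 is at position 12 (since 2^12 = 4096 ≤ 7693 < 8192).

12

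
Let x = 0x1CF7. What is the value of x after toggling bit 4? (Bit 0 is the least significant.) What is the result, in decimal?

7399

x = 1110011110111
bit 4 is currently 1; toggle it via x ^ (1 << 4) = x ^ 16
→ 1110011100111 = 7399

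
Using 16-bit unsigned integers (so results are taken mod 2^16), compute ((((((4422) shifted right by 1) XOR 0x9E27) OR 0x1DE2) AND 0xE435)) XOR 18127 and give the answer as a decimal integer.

4422 = 0001000101000110
→ shifted right by 1 → 0000100010100011 = 2211
0x9E27 = 1001111000100111
→ XOR → 1001011010000100 = 38532
0x1DE2 = 0001110111100010
→ OR → 1001111111100110 = 40934
0xE435 = 1110010000110101
→ AND → 1000010000100100 = 33828
18127 = 0100011011001111
→ XOR → 1100001011101011 = 49899

49899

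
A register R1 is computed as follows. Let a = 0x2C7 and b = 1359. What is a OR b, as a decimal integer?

1999

0x2C7 = 01011000111
1359 = 10101001111
 OR → 11111001111 = 1999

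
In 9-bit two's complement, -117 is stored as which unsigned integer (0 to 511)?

117 in 9 bits: 001110101
Invert: 110001010
Add 1:  110001011 = 395
(Check: 2^9 - 117 = 512 - 117 = 395.)

395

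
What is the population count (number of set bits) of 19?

19 = 10011
Count the 1s: 1 + 1 + 1 = 3

3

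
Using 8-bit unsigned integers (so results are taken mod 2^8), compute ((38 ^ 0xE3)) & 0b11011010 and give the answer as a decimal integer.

38 = 00100110
0xE3 = 11100011
→ ^ → 11000101 = 197
0b11011010 = 11011010
→ & → 11000000 = 192

192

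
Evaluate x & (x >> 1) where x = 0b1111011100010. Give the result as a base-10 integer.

3680

x = 1111011100010 = 7906
x>>1 = 0111101110001
AND  = 0111001100000 = 3680
(x & (x >> 1) has a 1 wherever x has two consecutive 1 bits.)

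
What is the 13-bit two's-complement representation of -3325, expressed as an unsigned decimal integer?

4867

3325 in 13 bits: 0110011111101
Invert: 1001100000010
Add 1:  1001100000011 = 4867
(Check: 2^13 - 3325 = 8192 - 3325 = 4867.)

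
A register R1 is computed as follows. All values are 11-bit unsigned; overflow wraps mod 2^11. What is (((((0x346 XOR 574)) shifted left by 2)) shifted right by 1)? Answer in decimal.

0x346 = 01101000110
574 = 01000111110
→ XOR → 00101111000 = 376
→ shifted left by 2 (mod 2^11) → 10111100000 = 1504
→ shifted right by 1 → 01011110000 = 752

752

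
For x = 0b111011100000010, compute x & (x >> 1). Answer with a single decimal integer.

x = 111011100000010 = 30466
x>>1 = 011101110000001
AND  = 011001100000000 = 13056
(x & (x >> 1) has a 1 wherever x has two consecutive 1 bits.)

13056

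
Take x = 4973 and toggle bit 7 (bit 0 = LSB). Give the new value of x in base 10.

x = 01001101101101
bit 7 is currently 0; toggle it via x ^ (1 << 7) = x ^ 128
→ 01001111101101 = 5101

5101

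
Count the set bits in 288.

2

288 = 100100000
Count the 1s: 1 + 1 = 2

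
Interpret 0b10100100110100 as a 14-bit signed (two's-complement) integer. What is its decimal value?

-5836

pattern = 10100100110100 (MSB is 1 ⇒ negative)
Invert: 01011011001011, add 1 → 01011011001100 = 5836, so the value is -5836.
(Equivalently: 10548 - 2^14 = 10548 - 16384 = -5836.)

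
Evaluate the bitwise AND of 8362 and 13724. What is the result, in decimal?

8328

8362 = 10000010101010
13724 = 11010110011100
AND → 10000010001000 = 8328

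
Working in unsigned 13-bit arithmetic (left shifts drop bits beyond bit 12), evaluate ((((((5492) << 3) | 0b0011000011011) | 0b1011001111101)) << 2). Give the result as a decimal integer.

5492 = 1010101110100
→ << 3 (mod 2^13) → 0101110100000 = 2976
0b0011000011011 = 0011000011011
→ | → 0111110111011 = 4027
0b1011001111101 = 1011001111101
→ | → 1111111111111 = 8191
→ << 2 (mod 2^13) → 1111111111100 = 8188

8188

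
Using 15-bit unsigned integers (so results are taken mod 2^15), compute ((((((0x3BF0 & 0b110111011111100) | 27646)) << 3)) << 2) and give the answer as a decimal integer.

0x3BF0 = 011101111110000
0b110111011111100 = 110111011111100
→ & → 010101011110000 = 10992
27646 = 110101111111110
→ | → 110101111111110 = 27646
→ << 3 (mod 2^15) → 101111111110000 = 24560
→ << 2 (mod 2^15) → 111111111000000 = 32704

32704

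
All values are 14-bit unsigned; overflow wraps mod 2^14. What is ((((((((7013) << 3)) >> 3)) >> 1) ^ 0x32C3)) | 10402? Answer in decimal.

7013 = 01101101100101
→ << 3 (mod 2^14) → 01101100101000 = 6952
→ >> 3 → 00001101100101 = 869
→ >> 1 → 00000110110010 = 434
0x32C3 = 11001011000011
→ ^ → 11001101110001 = 13169
10402 = 10100010100010
→ | → 11101111110011 = 15347

15347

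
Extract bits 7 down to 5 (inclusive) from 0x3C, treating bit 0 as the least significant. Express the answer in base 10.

v = 00111100
Shift right by 5: 001
Mask low 3 bits: 001 = 1

1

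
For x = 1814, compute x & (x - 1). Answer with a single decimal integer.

x = 11100010110 = 1814
x - 1 = 11100010101
AND   = 11100010100 = 1812
(x & (x - 1) clears the lowest set bit of x.)

1812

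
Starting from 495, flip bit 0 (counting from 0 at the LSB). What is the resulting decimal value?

x = 00111101111
bit 0 is currently 1; toggle it via x ^ (1 << 0) = x ^ 1
→ 00111101110 = 494

494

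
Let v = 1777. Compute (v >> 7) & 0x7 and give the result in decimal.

v = 11011110001
Shift right by 7: 1101
Mask low 3 bits: 101 = 5

5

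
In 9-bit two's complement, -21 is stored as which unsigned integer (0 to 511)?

491

21 in 9 bits: 000010101
Invert: 111101010
Add 1:  111101011 = 491
(Check: 2^9 - 21 = 512 - 21 = 491.)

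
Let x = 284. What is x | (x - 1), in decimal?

287

x = 100011100 = 284
x - 1 = 100011011
OR    = 100011111 = 287
(x | (x - 1) sets all bits below the lowest set bit.)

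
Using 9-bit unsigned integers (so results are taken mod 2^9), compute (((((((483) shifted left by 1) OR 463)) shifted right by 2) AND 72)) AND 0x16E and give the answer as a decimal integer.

483 = 111100011
→ shifted left by 1 (mod 2^9) → 111000110 = 454
463 = 111001111
→ OR → 111001111 = 463
→ shifted right by 2 → 001110011 = 115
72 = 001001000
→ AND → 001000000 = 64
0x16E = 101101110
→ AND → 001000000 = 64

64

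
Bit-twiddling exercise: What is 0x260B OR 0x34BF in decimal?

14015

0x260B = 10011000001011
0x34BF = 11010010111111
 OR → 11011010111111 = 14015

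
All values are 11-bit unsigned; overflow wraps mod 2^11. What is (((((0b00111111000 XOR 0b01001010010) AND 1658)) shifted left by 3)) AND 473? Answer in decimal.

0b00111111000 = 00111111000
0b01001010010 = 01001010010
→ XOR → 01110101010 = 938
1658 = 11001111010
→ AND → 01000101010 = 554
→ shifted left by 3 (mod 2^11) → 00101010000 = 336
473 = 00111011001
→ AND → 00101010000 = 336

336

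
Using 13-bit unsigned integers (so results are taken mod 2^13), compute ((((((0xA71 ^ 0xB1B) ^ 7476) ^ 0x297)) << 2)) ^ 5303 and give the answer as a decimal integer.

3987

0xA71 = 0101001110001
0xB1B = 0101100011011
→ ^ → 0000101101010 = 362
7476 = 1110100110100
→ ^ → 1110001011110 = 7262
0x297 = 0001010010111
→ ^ → 1111011001001 = 7881
→ << 2 (mod 2^13) → 1101100100100 = 6948
5303 = 1010010110111
→ ^ → 0111110010011 = 3987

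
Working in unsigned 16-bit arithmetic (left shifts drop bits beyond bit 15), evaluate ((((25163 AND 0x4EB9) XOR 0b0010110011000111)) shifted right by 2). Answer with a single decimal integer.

7091

25163 = 0110001001001011
0x4EB9 = 0100111010111001
→ AND → 0100001000001001 = 16905
0b0010110011000111 = 0010110011000111
→ XOR → 0110111011001110 = 28366
→ shifted right by 2 → 0001101110110011 = 7091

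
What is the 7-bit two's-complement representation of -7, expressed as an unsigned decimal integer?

121

7 in 7 bits: 0000111
Invert: 1111000
Add 1:  1111001 = 121
(Check: 2^7 - 7 = 128 - 7 = 121.)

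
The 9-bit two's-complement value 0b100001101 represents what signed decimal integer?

-243

pattern = 100001101 (MSB is 1 ⇒ negative)
Invert: 011110010, add 1 → 011110011 = 243, so the value is -243.
(Equivalently: 269 - 2^9 = 269 - 512 = -243.)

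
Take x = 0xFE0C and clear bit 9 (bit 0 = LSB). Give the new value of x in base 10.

64524

x = 1111111000001100
bit 9 is currently 1; clear it via x & ~(1 << 9) = x & ~512
→ 1111110000001100 = 64524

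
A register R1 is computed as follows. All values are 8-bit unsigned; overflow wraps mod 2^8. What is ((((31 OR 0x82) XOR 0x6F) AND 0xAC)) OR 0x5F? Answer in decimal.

255

31 = 00011111
0x82 = 10000010
→ OR → 10011111 = 159
0x6F = 01101111
→ XOR → 11110000 = 240
0xAC = 10101100
→ AND → 10100000 = 160
0x5F = 01011111
→ OR → 11111111 = 255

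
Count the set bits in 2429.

2429 = 100101111101
Count the 1s: 1 + 1 + 1 + 1 + 1 + 1 + 1 + 1 = 8

8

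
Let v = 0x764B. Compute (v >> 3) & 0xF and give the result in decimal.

9

v = 0111011001001011
Shift right by 3: 0111011001001
Mask low 4 bits: 1001 = 9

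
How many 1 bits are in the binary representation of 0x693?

6

0x693 = 11010010011
Count the 1s: 1 + 1 + 1 + 1 + 1 + 1 = 6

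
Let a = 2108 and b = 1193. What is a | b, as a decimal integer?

2108 = 100000111100
1193 = 010010101001
 OR → 110010111101 = 3261

3261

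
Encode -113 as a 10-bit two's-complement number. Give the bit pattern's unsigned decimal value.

113 in 10 bits: 0001110001
Invert: 1110001110
Add 1:  1110001111 = 911
(Check: 2^10 - 113 = 1024 - 113 = 911.)

911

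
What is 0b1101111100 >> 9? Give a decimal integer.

x = 1101111100
shift right by 9 → 0000000001 = 1
(equivalently, floor(892 / 512))

1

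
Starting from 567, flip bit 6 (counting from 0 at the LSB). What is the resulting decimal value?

631

x = 01000110111
bit 6 is currently 0; toggle it via x ^ (1 << 6) = x ^ 64
→ 01001110111 = 631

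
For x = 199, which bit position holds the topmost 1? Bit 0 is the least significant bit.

7

199 = 11000111
The topmost 1 is at position 7 (since 2^7 = 128 ≤ 199 < 256).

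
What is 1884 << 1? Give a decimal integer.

3768

1884 = 011101011100
shift left by 1 → 111010111000 = 3768
(equivalently, 1884 × 2^1 = 1884 × 2)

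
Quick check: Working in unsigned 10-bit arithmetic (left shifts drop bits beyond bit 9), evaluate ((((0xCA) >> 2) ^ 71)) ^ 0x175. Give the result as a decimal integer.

0xCA = 0011001010
→ >> 2 → 0000110010 = 50
71 = 0001000111
→ ^ → 0001110101 = 117
0x175 = 0101110101
→ ^ → 0100000000 = 256

256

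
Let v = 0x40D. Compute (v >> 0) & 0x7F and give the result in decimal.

v = 10000001101
Shift right by 0: 10000001101
Mask low 7 bits: 0001101 = 13

13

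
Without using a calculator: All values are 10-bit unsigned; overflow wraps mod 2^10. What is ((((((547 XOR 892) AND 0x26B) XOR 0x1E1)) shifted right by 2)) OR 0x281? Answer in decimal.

747

547 = 1000100011
892 = 1101111100
→ XOR → 0101011111 = 351
0x26B = 1001101011
→ AND → 0001001011 = 75
0x1E1 = 0111100001
→ XOR → 0110101010 = 426
→ shifted right by 2 → 0001101010 = 106
0x281 = 1010000001
→ OR → 1011101011 = 747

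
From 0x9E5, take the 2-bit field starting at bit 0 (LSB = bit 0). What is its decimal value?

v = 100111100101
Shift right by 0: 100111100101
Mask low 2 bits: 01 = 1

1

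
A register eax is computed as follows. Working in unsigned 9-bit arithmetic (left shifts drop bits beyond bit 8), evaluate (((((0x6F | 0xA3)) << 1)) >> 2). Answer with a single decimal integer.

0x6F = 001101111
0xA3 = 010100011
→ | → 011101111 = 239
→ << 1 (mod 2^9) → 111011110 = 478
→ >> 2 → 001110111 = 119

119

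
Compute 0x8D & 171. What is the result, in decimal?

137

0x8D = 10001101
171 = 10101011
AND → 10001001 = 137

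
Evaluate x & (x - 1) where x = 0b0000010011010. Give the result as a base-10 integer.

152

x = 10011010 = 154
x - 1 = 10011001
AND   = 10011000 = 152
(x & (x - 1) clears the lowest set bit of x.)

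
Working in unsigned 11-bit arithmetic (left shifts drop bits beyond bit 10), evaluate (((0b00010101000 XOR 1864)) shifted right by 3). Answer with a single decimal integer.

252

0b00010101000 = 00010101000
1864 = 11101001000
→ XOR → 11111100000 = 2016
→ shifted right by 3 → 00011111100 = 252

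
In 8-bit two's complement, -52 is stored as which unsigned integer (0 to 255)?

52 in 8 bits: 00110100
Invert: 11001011
Add 1:  11001100 = 204
(Check: 2^8 - 52 = 256 - 52 = 204.)

204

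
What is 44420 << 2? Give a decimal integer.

44420 = 001010110110000100
shift left by 2 → 101011011000010000 = 177680
(equivalently, 44420 × 2^2 = 44420 × 4)

177680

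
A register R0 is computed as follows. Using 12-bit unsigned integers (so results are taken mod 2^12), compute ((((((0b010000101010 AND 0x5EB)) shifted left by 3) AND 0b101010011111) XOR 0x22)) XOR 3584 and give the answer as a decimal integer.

3634

0b010000101010 = 010000101010
0x5EB = 010111101011
→ AND → 010000101010 = 1066
→ shifted left by 3 (mod 2^12) → 000101010000 = 336
0b101010011111 = 101010011111
→ AND → 000000010000 = 16
0x22 = 000000100010
→ XOR → 000000110010 = 50
3584 = 111000000000
→ XOR → 111000110010 = 3634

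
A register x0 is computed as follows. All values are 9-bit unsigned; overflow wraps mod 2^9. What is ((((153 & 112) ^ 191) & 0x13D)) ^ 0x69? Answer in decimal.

68

153 = 010011001
112 = 001110000
→ & → 000010000 = 16
191 = 010111111
→ ^ → 010101111 = 175
0x13D = 100111101
→ & → 000101101 = 45
0x69 = 001101001
→ ^ → 001000100 = 68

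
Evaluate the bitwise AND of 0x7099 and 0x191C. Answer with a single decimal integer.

0x7099 = 111000010011001
0x191C = 001100100011100
AND → 001000000011000 = 4120

4120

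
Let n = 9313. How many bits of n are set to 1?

5

9313 = 10010001100001
Count the 1s: 1 + 1 + 1 + 1 + 1 = 5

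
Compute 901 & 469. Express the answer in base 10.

389

901 = 1110000101
469 = 0111010101
AND → 0110000101 = 389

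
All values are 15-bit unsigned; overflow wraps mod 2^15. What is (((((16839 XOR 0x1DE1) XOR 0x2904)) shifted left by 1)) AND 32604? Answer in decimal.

16839 = 100000111000111
0x1DE1 = 001110111100001
→ XOR → 101110000100110 = 23590
0x2904 = 010100100000100
→ XOR → 111010100100010 = 29986
→ shifted left by 1 (mod 2^15) → 110101001000100 = 27204
32604 = 111111101011100
→ AND → 110101001000100 = 27204

27204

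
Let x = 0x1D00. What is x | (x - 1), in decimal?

x = 1110100000000 = 7424
x - 1 = 1110011111111
OR    = 1110111111111 = 7679
(x | (x - 1) sets all bits below the lowest set bit.)

7679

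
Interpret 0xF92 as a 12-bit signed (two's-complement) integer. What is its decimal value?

-110

pattern = 111110010010 (MSB is 1 ⇒ negative)
Invert: 000001101101, add 1 → 000001101110 = 110, so the value is -110.
(Equivalently: 3986 - 2^12 = 3986 - 4096 = -110.)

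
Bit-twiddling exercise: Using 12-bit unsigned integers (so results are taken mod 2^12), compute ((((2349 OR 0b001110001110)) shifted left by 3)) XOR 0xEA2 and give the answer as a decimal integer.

2349 = 100100101101
0b001110001110 = 001110001110
→ OR → 101110101111 = 2991
→ shifted left by 3 (mod 2^12) → 110101111000 = 3448
0xEA2 = 111010100010
→ XOR → 001111011010 = 986

986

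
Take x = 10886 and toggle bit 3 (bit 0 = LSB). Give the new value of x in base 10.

x = 10101010000110
bit 3 is currently 0; toggle it via x ^ (1 << 3) = x ^ 8
→ 10101010001110 = 10894

10894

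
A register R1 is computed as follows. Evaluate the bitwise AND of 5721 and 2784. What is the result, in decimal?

5721 = 1011001011001
2784 = 0101011100000
AND → 0001001000000 = 576

576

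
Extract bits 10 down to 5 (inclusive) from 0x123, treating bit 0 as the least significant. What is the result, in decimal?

v = 0000100100011
Shift right by 5: 00001001
Mask low 6 bits: 001001 = 9

9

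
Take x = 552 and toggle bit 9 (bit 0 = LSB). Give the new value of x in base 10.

x = 01000101000
bit 9 is currently 1; toggle it via x ^ (1 << 9) = x ^ 512
→ 00000101000 = 40

40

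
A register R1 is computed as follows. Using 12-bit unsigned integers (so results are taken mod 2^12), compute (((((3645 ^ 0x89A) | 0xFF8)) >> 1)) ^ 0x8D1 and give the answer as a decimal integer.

3886

3645 = 111000111101
0x89A = 100010011010
→ ^ → 011010100111 = 1703
0xFF8 = 111111111000
→ | → 111111111111 = 4095
→ >> 1 → 011111111111 = 2047
0x8D1 = 100011010001
→ ^ → 111100101110 = 3886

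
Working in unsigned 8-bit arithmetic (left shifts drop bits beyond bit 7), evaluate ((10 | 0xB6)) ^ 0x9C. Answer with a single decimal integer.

34

10 = 00001010
0xB6 = 10110110
→ | → 10111110 = 190
0x9C = 10011100
→ ^ → 00100010 = 34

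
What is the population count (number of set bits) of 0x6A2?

5

0x6A2 = 11010100010
Count the 1s: 1 + 1 + 1 + 1 + 1 = 5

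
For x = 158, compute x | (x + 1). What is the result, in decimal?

159

x = 10011110 = 158
x + 1 = 10011111
OR    = 10011111 = 159
(x | (x + 1) sets the lowest cleared bit.)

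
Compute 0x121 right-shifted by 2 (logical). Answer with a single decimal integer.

72

0x121 = 100100001
shift right by 2 → 001001000 = 72
(equivalently, floor(289 / 4))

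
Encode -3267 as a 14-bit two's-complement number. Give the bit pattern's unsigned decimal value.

3267 in 14 bits: 00110011000011
Invert: 11001100111100
Add 1:  11001100111101 = 13117
(Check: 2^14 - 3267 = 16384 - 3267 = 13117.)

13117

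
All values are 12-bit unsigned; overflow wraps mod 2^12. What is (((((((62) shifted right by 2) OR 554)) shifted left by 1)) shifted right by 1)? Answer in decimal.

559

62 = 000000111110
→ shifted right by 2 → 000000001111 = 15
554 = 001000101010
→ OR → 001000101111 = 559
→ shifted left by 1 (mod 2^12) → 010001011110 = 1118
→ shifted right by 1 → 001000101111 = 559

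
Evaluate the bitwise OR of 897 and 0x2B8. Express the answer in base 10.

897 = 1110000001
0x2B8 = 1010111000
 OR → 1110111001 = 953

953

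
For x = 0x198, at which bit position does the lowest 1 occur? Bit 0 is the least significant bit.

3

0x198 = 110011000
Trailing zeros: 3, so the lowest set bit is bit 3 (value 8).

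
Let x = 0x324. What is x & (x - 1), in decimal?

800

x = 1100100100 = 804
x - 1 = 1100100011
AND   = 1100100000 = 800
(x & (x - 1) clears the lowest set bit of x.)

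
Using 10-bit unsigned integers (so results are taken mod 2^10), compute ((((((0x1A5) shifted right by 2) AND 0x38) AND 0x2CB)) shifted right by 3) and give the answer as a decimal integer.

1

0x1A5 = 0110100101
→ shifted right by 2 → 0001101001 = 105
0x38 = 0000111000
→ AND → 0000101000 = 40
0x2CB = 1011001011
→ AND → 0000001000 = 8
→ shifted right by 3 → 0000000001 = 1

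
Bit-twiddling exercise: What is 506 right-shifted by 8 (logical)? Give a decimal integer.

506 = 111111010
shift right by 8 → 000000001 = 1
(equivalently, floor(506 / 256))

1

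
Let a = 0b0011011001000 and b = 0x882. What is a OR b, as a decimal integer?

3786

a = 011011001000
0x882 = 100010000010
 OR → 111011001010 = 3786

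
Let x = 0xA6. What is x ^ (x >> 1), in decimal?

245

x = 10100110 = 166
x>>1 = 01010011
XOR  = 11110101 = 245
(x ^ (x >> 1) gives the standard binary-reflected Gray code of x.)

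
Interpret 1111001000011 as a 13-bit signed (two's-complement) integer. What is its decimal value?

-445

pattern = 1111001000011 (MSB is 1 ⇒ negative)
Invert: 0000110111100, add 1 → 0000110111101 = 445, so the value is -445.
(Equivalently: 7747 - 2^13 = 7747 - 8192 = -445.)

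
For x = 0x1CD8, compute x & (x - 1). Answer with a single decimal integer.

x = 1110011011000 = 7384
x - 1 = 1110011010111
AND   = 1110011010000 = 7376
(x & (x - 1) clears the lowest set bit of x.)

7376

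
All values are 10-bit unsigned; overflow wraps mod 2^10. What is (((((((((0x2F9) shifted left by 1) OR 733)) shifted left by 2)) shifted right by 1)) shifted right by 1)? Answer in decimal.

0x2F9 = 1011111001
→ shifted left by 1 (mod 2^10) → 0111110010 = 498
733 = 1011011101
→ OR → 1111111111 = 1023
→ shifted left by 2 (mod 2^10) → 1111111100 = 1020
→ shifted right by 1 → 0111111110 = 510
→ shifted right by 1 → 0011111111 = 255

255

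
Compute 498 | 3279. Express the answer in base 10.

498 = 000111110010
3279 = 110011001111
 OR → 110111111111 = 3583

3583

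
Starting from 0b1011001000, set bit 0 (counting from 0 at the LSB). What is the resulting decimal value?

713

x = 1011001000
bit 0 is currently 0; set it via x | (1 << 0) = x | 1
→ 1011001001 = 713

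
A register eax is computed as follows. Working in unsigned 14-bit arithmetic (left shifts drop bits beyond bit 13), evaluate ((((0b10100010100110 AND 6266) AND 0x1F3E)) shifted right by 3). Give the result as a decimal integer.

0b10100010100110 = 10100010100110
6266 = 01100001111010
→ AND → 00100000100010 = 2082
0x1F3E = 01111100111110
→ AND → 00100000100010 = 2082
→ shifted right by 3 → 00000100000100 = 260

260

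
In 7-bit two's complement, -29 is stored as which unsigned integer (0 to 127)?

29 in 7 bits: 0011101
Invert: 1100010
Add 1:  1100011 = 99
(Check: 2^7 - 29 = 128 - 29 = 99.)

99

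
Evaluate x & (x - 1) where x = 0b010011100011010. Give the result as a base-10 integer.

10008

x = 10011100011010 = 10010
x - 1 = 10011100011001
AND   = 10011100011000 = 10008
(x & (x - 1) clears the lowest set bit of x.)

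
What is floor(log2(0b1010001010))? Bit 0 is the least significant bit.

0b1010001010 = 1010001010
The topmost 1 is at position 9 (since 2^9 = 512 ≤ 650 < 1024).

9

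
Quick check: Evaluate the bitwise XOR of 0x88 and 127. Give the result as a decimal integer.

247

0x88 = 10001000
127 = 01111111
XOR → 11110111 = 247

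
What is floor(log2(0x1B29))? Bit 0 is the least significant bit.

12

0x1B29 = 1101100101001
The topmost 1 is at position 12 (since 2^12 = 4096 ≤ 6953 < 8192).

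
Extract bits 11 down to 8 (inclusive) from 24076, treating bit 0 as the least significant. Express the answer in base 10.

14

v = 0101111000001100
Shift right by 8: 01011110
Mask low 4 bits: 1110 = 14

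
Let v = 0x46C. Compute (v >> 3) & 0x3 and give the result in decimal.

1

v = 010001101100
Shift right by 3: 010001101
Mask low 2 bits: 01 = 1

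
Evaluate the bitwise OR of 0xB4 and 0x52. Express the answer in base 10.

0xB4 = 10110100
0x52 = 01010010
 OR → 11110110 = 246

246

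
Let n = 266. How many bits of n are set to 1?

3

266 = 100001010
Count the 1s: 1 + 1 + 1 = 3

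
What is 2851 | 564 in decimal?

2851 = 101100100011
564 = 001000110100
 OR → 101100110111 = 2871

2871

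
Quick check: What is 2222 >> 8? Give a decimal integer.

8

2222 = 100010101110
shift right by 8 → 000000001000 = 8
(equivalently, floor(2222 / 256))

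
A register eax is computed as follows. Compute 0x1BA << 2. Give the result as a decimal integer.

0x1BA = 00110111010
shift left by 2 → 11011101000 = 1768
(equivalently, 442 × 2^2 = 442 × 4)

1768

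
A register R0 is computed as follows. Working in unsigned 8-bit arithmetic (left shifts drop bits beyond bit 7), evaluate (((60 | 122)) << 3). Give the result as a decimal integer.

60 = 00111100
122 = 01111010
→ | → 01111110 = 126
→ << 3 (mod 2^8) → 11110000 = 240

240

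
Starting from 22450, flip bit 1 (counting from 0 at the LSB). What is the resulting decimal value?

x = 101011110110010
bit 1 is currently 1; toggle it via x ^ (1 << 1) = x ^ 2
→ 101011110110000 = 22448

22448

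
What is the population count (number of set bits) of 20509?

20509 = 101000000011101
Count the 1s: 1 + 1 + 1 + 1 + 1 + 1 = 6

6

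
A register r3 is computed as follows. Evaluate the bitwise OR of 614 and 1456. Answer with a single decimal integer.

2038

614 = 01001100110
1456 = 10110110000
 OR → 11111110110 = 2038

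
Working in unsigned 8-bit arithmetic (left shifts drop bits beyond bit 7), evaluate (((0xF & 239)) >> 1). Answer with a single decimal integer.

7

0xF = 00001111
239 = 11101111
→ & → 00001111 = 15
→ >> 1 → 00000111 = 7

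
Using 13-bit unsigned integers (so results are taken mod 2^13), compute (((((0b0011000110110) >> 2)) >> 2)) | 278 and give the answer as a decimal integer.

0b0011000110110 = 0011000110110
→ >> 2 → 0000110001101 = 397
→ >> 2 → 0000001100011 = 99
278 = 0000100010110
→ | → 0000101110111 = 375

375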